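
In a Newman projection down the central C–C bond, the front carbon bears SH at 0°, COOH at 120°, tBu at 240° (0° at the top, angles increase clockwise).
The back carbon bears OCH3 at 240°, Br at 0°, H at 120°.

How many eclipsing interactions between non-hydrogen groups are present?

Non-H eclipsing pairs: SH(0°)/Br(0°); tBu(240°)/OCH3(240°) — 2 interactions.

2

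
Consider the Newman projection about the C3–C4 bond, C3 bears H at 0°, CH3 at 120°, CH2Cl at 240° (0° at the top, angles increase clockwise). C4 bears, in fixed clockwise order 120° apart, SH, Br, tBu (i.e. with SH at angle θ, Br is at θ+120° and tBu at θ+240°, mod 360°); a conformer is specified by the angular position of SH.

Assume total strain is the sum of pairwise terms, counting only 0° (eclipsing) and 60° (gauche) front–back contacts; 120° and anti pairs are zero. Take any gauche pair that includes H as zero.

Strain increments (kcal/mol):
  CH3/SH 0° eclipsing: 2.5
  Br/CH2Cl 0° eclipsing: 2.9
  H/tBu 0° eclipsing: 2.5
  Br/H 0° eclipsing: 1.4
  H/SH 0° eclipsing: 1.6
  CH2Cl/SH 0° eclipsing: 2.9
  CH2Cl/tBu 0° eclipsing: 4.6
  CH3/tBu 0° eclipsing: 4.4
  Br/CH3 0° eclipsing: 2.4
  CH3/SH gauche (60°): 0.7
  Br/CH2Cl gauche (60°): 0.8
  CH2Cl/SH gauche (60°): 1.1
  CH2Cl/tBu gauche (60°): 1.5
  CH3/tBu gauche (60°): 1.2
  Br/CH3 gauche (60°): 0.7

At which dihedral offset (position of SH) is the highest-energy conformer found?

240°

SH at 0° (eclipsed): H–SH eclipsed, CH3–Br eclipsed, CH2Cl–tBu eclipsed; 1.6 + 2.4 + 4.6 = 8.6 kcal/mol.
SH at 60° (staggered): CH3–SH gauche, CH3–Br gauche, CH2Cl–Br gauche, CH2Cl–tBu gauche; 0.7 + 0.7 + 0.8 + 1.5 = 3.7 kcal/mol.
SH at 120° (eclipsed): H–tBu eclipsed, CH3–SH eclipsed, CH2Cl–Br eclipsed; 2.5 + 2.5 + 2.9 = 7.9 kcal/mol.
SH at 180° (staggered): CH3–SH gauche, CH3–tBu gauche, CH2Cl–SH gauche, CH2Cl–Br gauche; 0.7 + 1.2 + 1.1 + 0.8 = 3.8 kcal/mol.
SH at 240° (eclipsed): H–Br eclipsed, CH3–tBu eclipsed, CH2Cl–SH eclipsed; 1.4 + 4.4 + 2.9 = 8.7 kcal/mol.
SH at 300° (staggered): CH3–Br gauche, CH3–tBu gauche, CH2Cl–SH gauche, CH2Cl–tBu gauche; 0.7 + 1.2 + 1.1 + 1.5 = 4.5 kcal/mol.
The maximum (8.7 kcal/mol) occurs with SH at 240°.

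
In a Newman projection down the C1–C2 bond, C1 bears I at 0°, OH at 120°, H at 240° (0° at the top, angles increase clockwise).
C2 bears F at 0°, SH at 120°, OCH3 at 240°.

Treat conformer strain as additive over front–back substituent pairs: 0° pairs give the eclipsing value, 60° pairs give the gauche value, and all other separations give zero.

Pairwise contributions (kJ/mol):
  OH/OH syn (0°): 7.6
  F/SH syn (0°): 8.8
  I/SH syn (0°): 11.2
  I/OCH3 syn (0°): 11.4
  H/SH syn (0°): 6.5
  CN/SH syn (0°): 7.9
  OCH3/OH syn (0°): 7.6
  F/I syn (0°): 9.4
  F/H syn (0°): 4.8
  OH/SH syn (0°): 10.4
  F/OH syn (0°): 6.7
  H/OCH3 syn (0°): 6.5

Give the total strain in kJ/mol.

This conformer (eclipsed): I(0°)/F(0°) eclipsed 9.4; OH(120°)/SH(120°) eclipsed 10.4; H(240°)/OCH3(240°) eclipsed 6.5 → 26.3 kJ/mol.

26.3 kJ/mol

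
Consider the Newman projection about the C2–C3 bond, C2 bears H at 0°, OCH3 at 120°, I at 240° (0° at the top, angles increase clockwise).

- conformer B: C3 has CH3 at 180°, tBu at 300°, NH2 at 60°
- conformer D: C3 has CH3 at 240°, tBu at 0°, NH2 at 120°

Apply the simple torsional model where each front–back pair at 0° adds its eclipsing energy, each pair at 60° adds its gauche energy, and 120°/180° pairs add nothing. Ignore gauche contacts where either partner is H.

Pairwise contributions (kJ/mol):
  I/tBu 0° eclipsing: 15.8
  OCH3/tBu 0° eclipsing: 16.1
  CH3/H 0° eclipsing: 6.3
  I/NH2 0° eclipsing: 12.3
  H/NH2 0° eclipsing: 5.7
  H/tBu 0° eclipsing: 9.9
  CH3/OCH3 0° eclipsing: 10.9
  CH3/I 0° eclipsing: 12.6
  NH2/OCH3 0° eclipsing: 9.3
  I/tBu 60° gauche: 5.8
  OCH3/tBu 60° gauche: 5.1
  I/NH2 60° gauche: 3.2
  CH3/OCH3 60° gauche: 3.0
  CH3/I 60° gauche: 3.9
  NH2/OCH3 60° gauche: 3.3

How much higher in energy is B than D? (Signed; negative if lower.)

B (staggered): OCH3(120°)/CH3(180°) gauche 3.0; OCH3(120°)/NH2(60°) gauche 3.3; I(240°)/CH3(180°) gauche 3.9; I(240°)/tBu(300°) gauche 5.8 → 16.0 kJ/mol.
D (eclipsed): H(0°)/tBu(0°) eclipsed 9.9; OCH3(120°)/NH2(120°) eclipsed 9.3; I(240°)/CH3(240°) eclipsed 12.6 → 31.8 kJ/mol.
E(B) − E(D) = 16.0 − 31.8 = -15.8 kJ/mol.

-15.8 kJ/mol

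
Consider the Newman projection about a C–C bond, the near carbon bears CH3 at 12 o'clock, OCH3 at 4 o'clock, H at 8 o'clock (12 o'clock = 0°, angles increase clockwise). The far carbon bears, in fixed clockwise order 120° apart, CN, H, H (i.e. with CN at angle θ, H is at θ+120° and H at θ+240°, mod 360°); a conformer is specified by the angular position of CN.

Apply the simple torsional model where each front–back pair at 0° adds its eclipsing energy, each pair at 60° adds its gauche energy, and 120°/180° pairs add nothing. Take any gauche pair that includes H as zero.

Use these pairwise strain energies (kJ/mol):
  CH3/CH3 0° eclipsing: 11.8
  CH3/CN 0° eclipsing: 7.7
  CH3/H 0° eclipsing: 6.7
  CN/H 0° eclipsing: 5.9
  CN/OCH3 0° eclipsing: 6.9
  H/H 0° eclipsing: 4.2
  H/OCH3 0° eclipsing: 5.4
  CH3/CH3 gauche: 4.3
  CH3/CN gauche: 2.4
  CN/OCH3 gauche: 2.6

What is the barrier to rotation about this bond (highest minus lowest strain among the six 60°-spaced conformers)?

CN at 0° is eclipsed. CH3 at 0° is eclipsed with CN at 0° (7.7); OCH3 at 120° is eclipsed with H at 120° (5.4); H at 240° is eclipsed with H at 240° (4.2). Total 17.3 kJ/mol.
CN at 60° is staggered. CH3 at 0° is gauche with CN at 60° (2.4); OCH3 at 120° is gauche with CN at 60° (2.6). Total 5.0 kJ/mol.
CN at 120° is eclipsed. CH3 at 0° is eclipsed with H at 0° (6.7); OCH3 at 120° is eclipsed with CN at 120° (6.9); H at 240° is eclipsed with H at 240° (4.2). Total 17.8 kJ/mol.
CN at 180° is staggered. OCH3 at 120° is gauche with CN at 180° (2.6). Total 2.6 kJ/mol.
CN at 240° is eclipsed. CH3 at 0° is eclipsed with H at 0° (6.7); OCH3 at 120° is eclipsed with H at 120° (5.4); H at 240° is eclipsed with CN at 240° (5.9). Total 18.0 kJ/mol.
CN at 300° is staggered. CH3 at 0° is gauche with CN at 300° (2.4). Total 2.4 kJ/mol.
Max at 240° (18.0 kJ/mol), min at 300° (2.4 kJ/mol); barrier = 15.6 kJ/mol.

15.6 kJ/mol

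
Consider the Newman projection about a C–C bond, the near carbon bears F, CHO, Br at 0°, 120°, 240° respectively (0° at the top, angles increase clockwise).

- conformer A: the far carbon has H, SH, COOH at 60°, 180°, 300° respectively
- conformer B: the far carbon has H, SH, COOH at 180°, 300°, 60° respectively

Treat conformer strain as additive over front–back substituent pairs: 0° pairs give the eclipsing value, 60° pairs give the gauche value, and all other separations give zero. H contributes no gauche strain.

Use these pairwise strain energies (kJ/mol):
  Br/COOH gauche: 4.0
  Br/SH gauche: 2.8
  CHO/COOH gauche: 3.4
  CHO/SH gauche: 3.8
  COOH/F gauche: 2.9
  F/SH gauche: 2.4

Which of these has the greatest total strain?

A (staggered): F(0°)/COOH(300°) gauche 2.9; CHO(120°)/SH(180°) gauche 3.8; Br(240°)/SH(180°) gauche 2.8; Br(240°)/COOH(300°) gauche 4.0 → 13.5 kJ/mol.
B (staggered): F(0°)/SH(300°) gauche 2.4; F(0°)/COOH(60°) gauche 2.9; CHO(120°)/COOH(60°) gauche 3.4; Br(240°)/SH(300°) gauche 2.8 → 11.5 kJ/mol.
A has the highest total (13.5 kJ/mol).

A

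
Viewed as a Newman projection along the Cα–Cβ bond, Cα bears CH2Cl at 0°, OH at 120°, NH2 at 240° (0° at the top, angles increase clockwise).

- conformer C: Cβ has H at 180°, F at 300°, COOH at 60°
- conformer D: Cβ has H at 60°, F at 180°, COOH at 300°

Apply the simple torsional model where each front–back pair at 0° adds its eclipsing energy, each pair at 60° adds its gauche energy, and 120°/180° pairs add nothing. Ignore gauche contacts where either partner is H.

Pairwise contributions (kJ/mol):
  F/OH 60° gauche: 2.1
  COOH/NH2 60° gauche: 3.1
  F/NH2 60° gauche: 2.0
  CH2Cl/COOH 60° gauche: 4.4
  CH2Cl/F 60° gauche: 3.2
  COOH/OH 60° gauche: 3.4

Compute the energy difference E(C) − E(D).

+1.4 kJ/mol

C (staggered): CH2Cl–F gauche, CH2Cl–COOH gauche, OH–COOH gauche, NH2–F gauche; 3.2 + 4.4 + 3.4 + 2.0 = 13.0 kJ/mol.
D (staggered): CH2Cl–COOH gauche, OH–F gauche, NH2–F gauche, NH2–COOH gauche; 4.4 + 2.1 + 2.0 + 3.1 = 11.6 kJ/mol.
E(C) − E(D) = 13.0 − 11.6 = +1.4 kJ/mol.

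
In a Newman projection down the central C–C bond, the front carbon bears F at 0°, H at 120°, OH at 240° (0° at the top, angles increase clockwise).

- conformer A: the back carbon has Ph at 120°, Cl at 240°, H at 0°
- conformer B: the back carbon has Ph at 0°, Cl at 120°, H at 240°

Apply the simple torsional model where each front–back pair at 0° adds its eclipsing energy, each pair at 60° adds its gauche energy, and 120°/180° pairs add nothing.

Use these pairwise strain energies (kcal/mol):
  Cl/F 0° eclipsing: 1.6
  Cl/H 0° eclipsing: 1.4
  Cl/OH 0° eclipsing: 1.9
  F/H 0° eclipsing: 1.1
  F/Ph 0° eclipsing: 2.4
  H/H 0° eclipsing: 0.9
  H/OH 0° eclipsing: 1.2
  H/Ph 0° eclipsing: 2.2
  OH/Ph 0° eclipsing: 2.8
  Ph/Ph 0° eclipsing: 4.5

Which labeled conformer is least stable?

A (eclipsed): F–H eclipsed, H–Ph eclipsed, OH–Cl eclipsed; 1.1 + 2.2 + 1.9 = 5.2 kcal/mol.
B (eclipsed): F–Ph eclipsed, H–Cl eclipsed, OH–H eclipsed; 2.4 + 1.4 + 1.2 = 5.0 kcal/mol.
A has the highest total (5.2 kcal/mol).

A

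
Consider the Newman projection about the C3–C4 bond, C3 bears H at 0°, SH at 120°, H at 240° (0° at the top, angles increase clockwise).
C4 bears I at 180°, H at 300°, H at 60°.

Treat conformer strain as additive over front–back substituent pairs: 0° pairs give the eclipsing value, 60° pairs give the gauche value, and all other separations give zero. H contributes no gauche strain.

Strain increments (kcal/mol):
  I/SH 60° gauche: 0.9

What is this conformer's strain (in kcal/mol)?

0.9 kcal/mol

This conformer (staggered): SH(120°)/I(180°) gauche 0.9 → 0.9 kcal/mol.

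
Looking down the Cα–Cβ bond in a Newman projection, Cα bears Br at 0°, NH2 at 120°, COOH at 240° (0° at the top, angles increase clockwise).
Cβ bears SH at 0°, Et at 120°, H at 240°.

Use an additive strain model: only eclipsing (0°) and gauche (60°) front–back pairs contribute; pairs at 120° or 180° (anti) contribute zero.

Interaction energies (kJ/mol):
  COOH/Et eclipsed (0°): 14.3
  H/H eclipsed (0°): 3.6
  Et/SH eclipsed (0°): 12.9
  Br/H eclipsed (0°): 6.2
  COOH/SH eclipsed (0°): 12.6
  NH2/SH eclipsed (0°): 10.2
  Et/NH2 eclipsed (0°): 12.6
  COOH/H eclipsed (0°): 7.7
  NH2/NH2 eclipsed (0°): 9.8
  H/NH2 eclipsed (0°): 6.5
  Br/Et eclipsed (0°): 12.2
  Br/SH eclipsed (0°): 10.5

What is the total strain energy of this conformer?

30.8 kJ/mol

This conformer (eclipsed): Br(0°)/SH(0°) eclipsed 10.5; NH2(120°)/Et(120°) eclipsed 12.6; COOH(240°)/H(240°) eclipsed 7.7 → 30.8 kJ/mol.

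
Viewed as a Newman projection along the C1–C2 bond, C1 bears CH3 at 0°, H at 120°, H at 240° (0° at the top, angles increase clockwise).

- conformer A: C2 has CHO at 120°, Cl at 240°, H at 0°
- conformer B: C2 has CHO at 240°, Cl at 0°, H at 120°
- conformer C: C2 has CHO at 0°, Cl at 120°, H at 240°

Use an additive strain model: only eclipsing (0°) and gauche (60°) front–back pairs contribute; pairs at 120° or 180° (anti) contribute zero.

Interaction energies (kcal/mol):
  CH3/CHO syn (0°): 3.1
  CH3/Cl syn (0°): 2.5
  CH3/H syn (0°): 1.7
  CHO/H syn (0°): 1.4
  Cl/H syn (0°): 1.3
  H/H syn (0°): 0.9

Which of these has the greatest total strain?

A is eclipsed. CH3 at 0° is eclipsed with H at 0° (1.7); H at 120° is eclipsed with CHO at 120° (1.4); H at 240° is eclipsed with Cl at 240° (1.3). Total 4.4 kcal/mol.
B is eclipsed. CH3 at 0° is eclipsed with Cl at 0° (2.5); H at 120° is eclipsed with H at 120° (0.9); H at 240° is eclipsed with CHO at 240° (1.4). Total 4.8 kcal/mol.
C is eclipsed. CH3 at 0° is eclipsed with CHO at 0° (3.1); H at 120° is eclipsed with Cl at 120° (1.3); H at 240° is eclipsed with H at 240° (0.9). Total 5.3 kcal/mol.
C has the highest total (5.3 kcal/mol).

C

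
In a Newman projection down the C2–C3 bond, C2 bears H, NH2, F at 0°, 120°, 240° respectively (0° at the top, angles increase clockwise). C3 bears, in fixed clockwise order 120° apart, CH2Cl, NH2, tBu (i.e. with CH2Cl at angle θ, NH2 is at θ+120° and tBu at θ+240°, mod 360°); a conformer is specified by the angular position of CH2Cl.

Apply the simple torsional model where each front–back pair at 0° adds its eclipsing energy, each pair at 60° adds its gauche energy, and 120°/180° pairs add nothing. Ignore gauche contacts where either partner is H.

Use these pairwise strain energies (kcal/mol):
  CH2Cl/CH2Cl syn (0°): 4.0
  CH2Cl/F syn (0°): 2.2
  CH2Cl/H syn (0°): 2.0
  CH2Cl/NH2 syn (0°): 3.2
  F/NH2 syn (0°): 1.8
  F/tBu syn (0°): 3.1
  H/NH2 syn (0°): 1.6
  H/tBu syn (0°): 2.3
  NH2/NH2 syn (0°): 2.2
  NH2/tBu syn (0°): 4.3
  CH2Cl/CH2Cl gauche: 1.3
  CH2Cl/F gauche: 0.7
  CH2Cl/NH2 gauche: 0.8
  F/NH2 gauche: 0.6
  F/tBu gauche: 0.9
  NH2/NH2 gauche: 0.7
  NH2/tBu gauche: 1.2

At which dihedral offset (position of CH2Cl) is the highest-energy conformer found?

CH2Cl at 0° (eclipsed): H–CH2Cl eclipsed, NH2–NH2 eclipsed, F–tBu eclipsed; 2.0 + 2.2 + 3.1 = 7.3 kcal/mol.
CH2Cl at 60° (staggered): NH2–CH2Cl gauche, NH2–NH2 gauche, F–NH2 gauche, F–tBu gauche; 0.8 + 0.7 + 0.6 + 0.9 = 3.0 kcal/mol.
CH2Cl at 120° (eclipsed): H–tBu eclipsed, NH2–CH2Cl eclipsed, F–NH2 eclipsed; 2.3 + 3.2 + 1.8 = 7.3 kcal/mol.
CH2Cl at 180° (staggered): NH2–CH2Cl gauche, NH2–tBu gauche, F–CH2Cl gauche, F–NH2 gauche; 0.8 + 1.2 + 0.7 + 0.6 = 3.3 kcal/mol.
CH2Cl at 240° (eclipsed): H–NH2 eclipsed, NH2–tBu eclipsed, F–CH2Cl eclipsed; 1.6 + 4.3 + 2.2 = 8.1 kcal/mol.
CH2Cl at 300° (staggered): NH2–NH2 gauche, NH2–tBu gauche, F–CH2Cl gauche, F–tBu gauche; 0.7 + 1.2 + 0.7 + 0.9 = 3.5 kcal/mol.
The maximum (8.1 kcal/mol) occurs with CH2Cl at 240°.

240°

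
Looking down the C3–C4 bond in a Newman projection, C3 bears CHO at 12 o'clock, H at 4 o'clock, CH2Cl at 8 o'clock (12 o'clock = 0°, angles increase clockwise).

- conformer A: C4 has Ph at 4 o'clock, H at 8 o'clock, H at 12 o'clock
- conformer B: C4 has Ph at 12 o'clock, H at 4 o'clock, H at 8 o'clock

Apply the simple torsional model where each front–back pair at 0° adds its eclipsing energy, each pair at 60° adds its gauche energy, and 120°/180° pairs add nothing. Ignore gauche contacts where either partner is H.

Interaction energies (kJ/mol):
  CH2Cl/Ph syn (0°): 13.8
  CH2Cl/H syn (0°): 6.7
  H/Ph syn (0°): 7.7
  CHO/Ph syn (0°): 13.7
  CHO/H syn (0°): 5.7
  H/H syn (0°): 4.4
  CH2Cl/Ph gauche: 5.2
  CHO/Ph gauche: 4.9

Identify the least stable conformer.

B

A is eclipsed. CHO at 0° is eclipsed with H at 0° (5.7); H at 120° is eclipsed with Ph at 120° (7.7); CH2Cl at 240° is eclipsed with H at 240° (6.7). Total 20.1 kJ/mol.
B is eclipsed. CHO at 0° is eclipsed with Ph at 0° (13.7); H at 120° is eclipsed with H at 120° (4.4); CH2Cl at 240° is eclipsed with H at 240° (6.7). Total 24.8 kJ/mol.
B has the highest total (24.8 kJ/mol).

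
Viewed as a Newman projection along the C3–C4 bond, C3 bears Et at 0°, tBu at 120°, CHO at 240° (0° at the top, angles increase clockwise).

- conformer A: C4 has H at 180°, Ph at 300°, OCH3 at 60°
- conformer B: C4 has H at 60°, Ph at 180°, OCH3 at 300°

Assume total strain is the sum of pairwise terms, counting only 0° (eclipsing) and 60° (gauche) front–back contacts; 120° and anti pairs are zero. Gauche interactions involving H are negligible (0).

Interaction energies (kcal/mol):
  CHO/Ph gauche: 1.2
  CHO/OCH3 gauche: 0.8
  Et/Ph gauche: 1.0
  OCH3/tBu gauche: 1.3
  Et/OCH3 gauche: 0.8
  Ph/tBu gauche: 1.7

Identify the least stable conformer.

B

A is staggered. Et at 0° is gauche with Ph at 300° (1.0); Et at 0° is gauche with OCH3 at 60° (0.8); tBu at 120° is gauche with OCH3 at 60° (1.3); CHO at 240° is gauche with Ph at 300° (1.2). Total 4.3 kcal/mol.
B is staggered. Et at 0° is gauche with OCH3 at 300° (0.8); tBu at 120° is gauche with Ph at 180° (1.7); CHO at 240° is gauche with Ph at 180° (1.2); CHO at 240° is gauche with OCH3 at 300° (0.8). Total 4.5 kcal/mol.
B has the highest total (4.5 kcal/mol).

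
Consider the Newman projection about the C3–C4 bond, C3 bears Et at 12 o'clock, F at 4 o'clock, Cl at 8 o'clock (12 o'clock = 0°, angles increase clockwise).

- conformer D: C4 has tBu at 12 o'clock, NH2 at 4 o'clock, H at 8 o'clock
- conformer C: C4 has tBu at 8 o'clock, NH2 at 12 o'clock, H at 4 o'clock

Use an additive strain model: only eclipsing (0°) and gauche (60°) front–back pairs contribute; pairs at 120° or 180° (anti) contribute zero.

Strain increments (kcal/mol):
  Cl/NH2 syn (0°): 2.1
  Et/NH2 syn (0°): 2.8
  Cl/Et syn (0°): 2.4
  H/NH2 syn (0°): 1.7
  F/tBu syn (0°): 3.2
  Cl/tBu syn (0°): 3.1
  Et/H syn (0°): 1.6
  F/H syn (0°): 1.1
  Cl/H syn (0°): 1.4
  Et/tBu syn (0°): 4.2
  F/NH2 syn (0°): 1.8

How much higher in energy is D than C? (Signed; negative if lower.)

+0.4 kcal/mol

D (eclipsed): Et(0°)/tBu(0°) eclipsed 4.2; F(120°)/NH2(120°) eclipsed 1.8; Cl(240°)/H(240°) eclipsed 1.4 → 7.4 kcal/mol.
C (eclipsed): Et(0°)/NH2(0°) eclipsed 2.8; F(120°)/H(120°) eclipsed 1.1; Cl(240°)/tBu(240°) eclipsed 3.1 → 7.0 kcal/mol.
E(D) − E(C) = 7.4 − 7.0 = +0.4 kcal/mol.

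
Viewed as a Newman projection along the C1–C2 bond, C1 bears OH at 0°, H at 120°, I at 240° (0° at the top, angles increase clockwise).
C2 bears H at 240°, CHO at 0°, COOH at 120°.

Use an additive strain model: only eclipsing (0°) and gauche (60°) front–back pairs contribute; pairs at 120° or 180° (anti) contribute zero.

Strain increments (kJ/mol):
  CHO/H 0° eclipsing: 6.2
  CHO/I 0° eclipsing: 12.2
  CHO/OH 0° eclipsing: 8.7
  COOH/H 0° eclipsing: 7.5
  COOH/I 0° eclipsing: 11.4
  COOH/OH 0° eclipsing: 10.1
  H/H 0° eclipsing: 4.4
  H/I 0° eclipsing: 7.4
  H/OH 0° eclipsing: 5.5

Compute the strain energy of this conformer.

23.6 kJ/mol

This conformer is eclipsed. OH at 0° is eclipsed with CHO at 0° (8.7); H at 120° is eclipsed with COOH at 120° (7.5); I at 240° is eclipsed with H at 240° (7.4). Total 23.6 kJ/mol.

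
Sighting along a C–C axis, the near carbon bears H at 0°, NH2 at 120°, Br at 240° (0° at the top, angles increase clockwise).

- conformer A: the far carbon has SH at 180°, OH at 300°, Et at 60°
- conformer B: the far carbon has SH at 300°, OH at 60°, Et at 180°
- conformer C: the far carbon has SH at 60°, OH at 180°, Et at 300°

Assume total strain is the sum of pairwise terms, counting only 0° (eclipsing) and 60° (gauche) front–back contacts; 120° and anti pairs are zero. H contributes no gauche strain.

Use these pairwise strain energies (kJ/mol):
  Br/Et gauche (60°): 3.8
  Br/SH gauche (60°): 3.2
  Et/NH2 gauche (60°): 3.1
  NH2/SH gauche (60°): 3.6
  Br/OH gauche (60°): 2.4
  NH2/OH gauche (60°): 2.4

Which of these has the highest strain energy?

A (staggered): NH2–SH gauche, NH2–Et gauche, Br–SH gauche, Br–OH gauche; 3.6 + 3.1 + 3.2 + 2.4 = 12.3 kJ/mol.
B (staggered): NH2–OH gauche, NH2–Et gauche, Br–SH gauche, Br–Et gauche; 2.4 + 3.1 + 3.2 + 3.8 = 12.5 kJ/mol.
C (staggered): NH2–SH gauche, NH2–OH gauche, Br–OH gauche, Br–Et gauche; 3.6 + 2.4 + 2.4 + 3.8 = 12.2 kJ/mol.
B has the highest total (12.5 kJ/mol).

B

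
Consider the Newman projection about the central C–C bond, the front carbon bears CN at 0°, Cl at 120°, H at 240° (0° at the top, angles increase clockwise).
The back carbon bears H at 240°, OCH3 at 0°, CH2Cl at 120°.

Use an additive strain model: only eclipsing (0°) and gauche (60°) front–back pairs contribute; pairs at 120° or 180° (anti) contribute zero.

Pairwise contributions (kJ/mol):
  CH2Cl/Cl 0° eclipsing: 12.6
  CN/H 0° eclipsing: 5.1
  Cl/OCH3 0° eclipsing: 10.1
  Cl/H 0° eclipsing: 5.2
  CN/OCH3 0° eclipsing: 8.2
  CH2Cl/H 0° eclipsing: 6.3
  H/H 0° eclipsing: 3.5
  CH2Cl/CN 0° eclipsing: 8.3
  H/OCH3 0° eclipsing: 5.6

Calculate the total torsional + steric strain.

This conformer is eclipsed. CN at 0° is eclipsed with OCH3 at 0° (8.2); Cl at 120° is eclipsed with CH2Cl at 120° (12.6); H at 240° is eclipsed with H at 240° (3.5). Total 24.3 kJ/mol.

24.3 kJ/mol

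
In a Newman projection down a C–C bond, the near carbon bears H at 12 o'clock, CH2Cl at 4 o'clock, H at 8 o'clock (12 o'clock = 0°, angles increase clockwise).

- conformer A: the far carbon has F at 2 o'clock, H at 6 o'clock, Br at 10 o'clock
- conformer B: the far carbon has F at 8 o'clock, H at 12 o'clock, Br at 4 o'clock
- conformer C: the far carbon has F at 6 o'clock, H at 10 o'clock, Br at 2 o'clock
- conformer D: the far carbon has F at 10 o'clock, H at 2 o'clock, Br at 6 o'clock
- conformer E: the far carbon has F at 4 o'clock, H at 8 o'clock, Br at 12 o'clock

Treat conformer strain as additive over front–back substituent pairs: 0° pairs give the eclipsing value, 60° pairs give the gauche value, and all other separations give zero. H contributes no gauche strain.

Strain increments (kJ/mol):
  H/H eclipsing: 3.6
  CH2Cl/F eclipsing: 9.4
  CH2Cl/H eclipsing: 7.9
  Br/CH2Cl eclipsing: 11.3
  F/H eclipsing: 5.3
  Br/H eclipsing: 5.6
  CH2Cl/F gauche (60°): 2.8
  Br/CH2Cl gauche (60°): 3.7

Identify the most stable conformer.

A

A (staggered): CH2Cl–F gauche; 2.8 = 2.8 kJ/mol.
B (eclipsed): H–H eclipsed, CH2Cl–Br eclipsed, H–F eclipsed; 3.6 + 11.3 + 5.3 = 20.2 kJ/mol.
C (staggered): CH2Cl–F gauche, CH2Cl–Br gauche; 2.8 + 3.7 = 6.5 kJ/mol.
D (staggered): CH2Cl–Br gauche; 3.7 = 3.7 kJ/mol.
E (eclipsed): H–Br eclipsed, CH2Cl–F eclipsed, H–H eclipsed; 5.6 + 9.4 + 3.6 = 18.6 kJ/mol.
A has the lowest total (2.8 kJ/mol).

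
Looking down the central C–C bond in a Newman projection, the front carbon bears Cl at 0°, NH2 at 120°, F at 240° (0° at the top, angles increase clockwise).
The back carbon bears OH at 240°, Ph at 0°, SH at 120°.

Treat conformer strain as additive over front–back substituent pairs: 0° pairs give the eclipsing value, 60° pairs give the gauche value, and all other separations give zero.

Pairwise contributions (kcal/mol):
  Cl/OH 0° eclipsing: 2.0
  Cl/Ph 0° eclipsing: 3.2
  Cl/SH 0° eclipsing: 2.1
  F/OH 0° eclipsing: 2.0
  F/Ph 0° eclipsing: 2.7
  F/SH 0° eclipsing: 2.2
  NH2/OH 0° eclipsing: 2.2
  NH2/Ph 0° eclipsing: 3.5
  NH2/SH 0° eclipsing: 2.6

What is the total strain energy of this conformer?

7.8 kcal/mol

This conformer (eclipsed): Cl(0°)/Ph(0°) eclipsed 3.2; NH2(120°)/SH(120°) eclipsed 2.6; F(240°)/OH(240°) eclipsed 2.0 → 7.8 kcal/mol.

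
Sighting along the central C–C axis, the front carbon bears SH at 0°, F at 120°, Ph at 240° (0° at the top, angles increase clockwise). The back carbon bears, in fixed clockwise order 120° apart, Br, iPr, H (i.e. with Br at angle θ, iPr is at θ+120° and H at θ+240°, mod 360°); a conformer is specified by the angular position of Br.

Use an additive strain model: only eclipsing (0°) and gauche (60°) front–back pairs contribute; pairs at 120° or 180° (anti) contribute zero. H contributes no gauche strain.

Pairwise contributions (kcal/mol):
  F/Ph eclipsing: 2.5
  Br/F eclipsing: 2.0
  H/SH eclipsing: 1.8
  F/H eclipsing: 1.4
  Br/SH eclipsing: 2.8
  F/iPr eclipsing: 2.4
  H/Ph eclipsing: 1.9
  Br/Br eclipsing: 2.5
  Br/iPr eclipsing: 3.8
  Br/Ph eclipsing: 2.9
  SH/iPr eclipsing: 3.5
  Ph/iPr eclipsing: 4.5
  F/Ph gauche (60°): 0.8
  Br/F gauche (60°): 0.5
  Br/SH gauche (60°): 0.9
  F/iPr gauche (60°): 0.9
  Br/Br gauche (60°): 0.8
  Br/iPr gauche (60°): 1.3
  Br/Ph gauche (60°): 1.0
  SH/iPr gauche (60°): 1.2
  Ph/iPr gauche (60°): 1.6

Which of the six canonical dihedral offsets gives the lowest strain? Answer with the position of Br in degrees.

60°

Br at 0° is eclipsed. SH at 0° is eclipsed with Br at 0° (2.8); F at 120° is eclipsed with iPr at 120° (2.4); Ph at 240° is eclipsed with H at 240° (1.9). Total 7.1 kcal/mol.
Br at 60° is staggered. SH at 0° is gauche with Br at 60° (0.9); F at 120° is gauche with Br at 60° (0.5); F at 120° is gauche with iPr at 180° (0.9); Ph at 240° is gauche with iPr at 180° (1.6). Total 3.9 kcal/mol.
Br at 120° is eclipsed. SH at 0° is eclipsed with H at 0° (1.8); F at 120° is eclipsed with Br at 120° (2.0); Ph at 240° is eclipsed with iPr at 240° (4.5). Total 8.3 kcal/mol.
Br at 180° is staggered. SH at 0° is gauche with iPr at 300° (1.2); F at 120° is gauche with Br at 180° (0.5); Ph at 240° is gauche with Br at 180° (1.0); Ph at 240° is gauche with iPr at 300° (1.6). Total 4.3 kcal/mol.
Br at 240° is eclipsed. SH at 0° is eclipsed with iPr at 0° (3.5); F at 120° is eclipsed with H at 120° (1.4); Ph at 240° is eclipsed with Br at 240° (2.9). Total 7.8 kcal/mol.
Br at 300° is staggered. SH at 0° is gauche with Br at 300° (0.9); SH at 0° is gauche with iPr at 60° (1.2); F at 120° is gauche with iPr at 60° (0.9); Ph at 240° is gauche with Br at 300° (1.0). Total 4.0 kcal/mol.
The minimum (3.9 kcal/mol) occurs with Br at 60°.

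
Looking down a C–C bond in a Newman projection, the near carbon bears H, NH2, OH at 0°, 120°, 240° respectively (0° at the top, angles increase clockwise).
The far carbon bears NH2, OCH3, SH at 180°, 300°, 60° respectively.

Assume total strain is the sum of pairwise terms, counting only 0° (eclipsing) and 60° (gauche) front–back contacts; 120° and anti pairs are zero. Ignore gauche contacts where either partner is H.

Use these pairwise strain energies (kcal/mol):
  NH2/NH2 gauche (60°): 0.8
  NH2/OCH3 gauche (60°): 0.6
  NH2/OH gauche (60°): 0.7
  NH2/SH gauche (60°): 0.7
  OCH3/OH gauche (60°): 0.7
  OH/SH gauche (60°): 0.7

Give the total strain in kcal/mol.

This conformer is staggered. NH2 at 120° is gauche with NH2 at 180° (0.8); NH2 at 120° is gauche with SH at 60° (0.7); OH at 240° is gauche with NH2 at 180° (0.7); OH at 240° is gauche with OCH3 at 300° (0.7). Total 2.9 kcal/mol.

2.9 kcal/mol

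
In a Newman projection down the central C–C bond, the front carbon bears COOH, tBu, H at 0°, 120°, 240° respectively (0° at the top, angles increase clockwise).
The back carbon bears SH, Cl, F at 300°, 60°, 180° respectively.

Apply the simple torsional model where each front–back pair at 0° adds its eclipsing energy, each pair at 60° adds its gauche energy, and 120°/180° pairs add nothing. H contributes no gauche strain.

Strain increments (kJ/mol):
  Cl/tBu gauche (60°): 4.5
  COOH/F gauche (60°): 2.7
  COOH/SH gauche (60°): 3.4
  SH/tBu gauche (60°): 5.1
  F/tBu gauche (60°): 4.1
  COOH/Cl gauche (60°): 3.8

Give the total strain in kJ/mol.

15.8 kJ/mol

This conformer (staggered): COOH(0°)/SH(300°) gauche 3.4; COOH(0°)/Cl(60°) gauche 3.8; tBu(120°)/Cl(60°) gauche 4.5; tBu(120°)/F(180°) gauche 4.1 → 15.8 kJ/mol.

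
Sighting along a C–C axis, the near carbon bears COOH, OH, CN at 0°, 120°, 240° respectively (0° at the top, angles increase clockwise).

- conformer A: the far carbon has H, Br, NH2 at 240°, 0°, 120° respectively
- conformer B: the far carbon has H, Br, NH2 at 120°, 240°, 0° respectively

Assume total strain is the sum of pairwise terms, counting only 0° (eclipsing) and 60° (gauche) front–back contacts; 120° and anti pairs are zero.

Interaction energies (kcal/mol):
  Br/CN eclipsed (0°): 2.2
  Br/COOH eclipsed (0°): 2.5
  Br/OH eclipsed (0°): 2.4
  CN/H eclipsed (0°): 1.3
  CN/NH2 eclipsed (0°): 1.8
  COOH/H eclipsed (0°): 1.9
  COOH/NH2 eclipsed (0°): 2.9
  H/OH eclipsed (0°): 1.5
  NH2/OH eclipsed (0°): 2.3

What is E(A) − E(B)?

A (eclipsed): COOH–Br eclipsed, OH–NH2 eclipsed, CN–H eclipsed; 2.5 + 2.3 + 1.3 = 6.1 kcal/mol.
B (eclipsed): COOH–NH2 eclipsed, OH–H eclipsed, CN–Br eclipsed; 2.9 + 1.5 + 2.2 = 6.6 kcal/mol.
E(A) − E(B) = 6.1 − 6.6 = -0.5 kcal/mol.

-0.5 kcal/mol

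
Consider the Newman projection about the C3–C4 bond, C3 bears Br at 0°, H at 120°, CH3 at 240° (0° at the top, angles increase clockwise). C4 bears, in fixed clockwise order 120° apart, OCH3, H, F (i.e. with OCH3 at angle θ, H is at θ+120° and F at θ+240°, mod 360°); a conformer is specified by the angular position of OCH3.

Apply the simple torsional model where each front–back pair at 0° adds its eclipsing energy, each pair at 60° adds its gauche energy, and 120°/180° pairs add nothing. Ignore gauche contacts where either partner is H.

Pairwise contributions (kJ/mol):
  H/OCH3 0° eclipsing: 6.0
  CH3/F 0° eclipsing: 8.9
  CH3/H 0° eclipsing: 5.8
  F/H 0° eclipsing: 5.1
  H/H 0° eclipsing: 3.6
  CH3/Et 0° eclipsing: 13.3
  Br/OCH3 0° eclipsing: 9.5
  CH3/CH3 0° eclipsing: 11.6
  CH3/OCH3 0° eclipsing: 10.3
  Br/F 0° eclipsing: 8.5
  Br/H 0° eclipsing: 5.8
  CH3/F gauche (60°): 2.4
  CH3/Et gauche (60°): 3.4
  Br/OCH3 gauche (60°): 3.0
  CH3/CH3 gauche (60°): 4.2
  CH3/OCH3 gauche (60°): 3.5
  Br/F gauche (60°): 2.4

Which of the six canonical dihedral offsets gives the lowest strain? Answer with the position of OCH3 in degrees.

OCH3 at 0° (eclipsed): Br–OCH3 eclipsed, H–H eclipsed, CH3–F eclipsed; 9.5 + 3.6 + 8.9 = 22.0 kJ/mol.
OCH3 at 60° (staggered): Br–OCH3 gauche, Br–F gauche, CH3–F gauche; 3.0 + 2.4 + 2.4 = 7.8 kJ/mol.
OCH3 at 120° (eclipsed): Br–F eclipsed, H–OCH3 eclipsed, CH3–H eclipsed; 8.5 + 6.0 + 5.8 = 20.3 kJ/mol.
OCH3 at 180° (staggered): Br–F gauche, CH3–OCH3 gauche; 2.4 + 3.5 = 5.9 kJ/mol.
OCH3 at 240° (eclipsed): Br–H eclipsed, H–F eclipsed, CH3–OCH3 eclipsed; 5.8 + 5.1 + 10.3 = 21.2 kJ/mol.
OCH3 at 300° (staggered): Br–OCH3 gauche, CH3–OCH3 gauche, CH3–F gauche; 3.0 + 3.5 + 2.4 = 8.9 kJ/mol.
The minimum (5.9 kJ/mol) occurs with OCH3 at 180°.

180°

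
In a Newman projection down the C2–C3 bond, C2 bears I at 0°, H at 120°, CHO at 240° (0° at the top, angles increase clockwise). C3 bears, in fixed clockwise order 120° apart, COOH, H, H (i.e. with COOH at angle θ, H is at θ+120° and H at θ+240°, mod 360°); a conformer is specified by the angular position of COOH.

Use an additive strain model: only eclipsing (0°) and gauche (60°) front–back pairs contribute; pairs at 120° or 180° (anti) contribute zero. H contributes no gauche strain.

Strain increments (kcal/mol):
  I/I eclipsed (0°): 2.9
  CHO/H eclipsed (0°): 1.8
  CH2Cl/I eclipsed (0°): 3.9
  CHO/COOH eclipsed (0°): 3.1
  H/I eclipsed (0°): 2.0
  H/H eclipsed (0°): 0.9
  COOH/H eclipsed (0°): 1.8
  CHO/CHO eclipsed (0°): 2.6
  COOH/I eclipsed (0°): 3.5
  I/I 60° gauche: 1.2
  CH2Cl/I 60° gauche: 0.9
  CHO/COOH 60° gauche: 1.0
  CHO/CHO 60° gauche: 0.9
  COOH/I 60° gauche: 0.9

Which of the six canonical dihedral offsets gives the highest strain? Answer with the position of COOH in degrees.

COOH at 0° is eclipsed. I at 0° is eclipsed with COOH at 0° (3.5); H at 120° is eclipsed with H at 120° (0.9); CHO at 240° is eclipsed with H at 240° (1.8). Total 6.2 kcal/mol.
COOH at 60° is staggered. I at 0° is gauche with COOH at 60° (0.9). Total 0.9 kcal/mol.
COOH at 120° is eclipsed. I at 0° is eclipsed with H at 0° (2.0); H at 120° is eclipsed with COOH at 120° (1.8); CHO at 240° is eclipsed with H at 240° (1.8). Total 5.6 kcal/mol.
COOH at 180° is staggered. CHO at 240° is gauche with COOH at 180° (1.0). Total 1.0 kcal/mol.
COOH at 240° is eclipsed. I at 0° is eclipsed with H at 0° (2.0); H at 120° is eclipsed with H at 120° (0.9); CHO at 240° is eclipsed with COOH at 240° (3.1). Total 6.0 kcal/mol.
COOH at 300° is staggered. I at 0° is gauche with COOH at 300° (0.9); CHO at 240° is gauche with COOH at 300° (1.0). Total 1.9 kcal/mol.
The maximum (6.2 kcal/mol) occurs with COOH at 0°.

0°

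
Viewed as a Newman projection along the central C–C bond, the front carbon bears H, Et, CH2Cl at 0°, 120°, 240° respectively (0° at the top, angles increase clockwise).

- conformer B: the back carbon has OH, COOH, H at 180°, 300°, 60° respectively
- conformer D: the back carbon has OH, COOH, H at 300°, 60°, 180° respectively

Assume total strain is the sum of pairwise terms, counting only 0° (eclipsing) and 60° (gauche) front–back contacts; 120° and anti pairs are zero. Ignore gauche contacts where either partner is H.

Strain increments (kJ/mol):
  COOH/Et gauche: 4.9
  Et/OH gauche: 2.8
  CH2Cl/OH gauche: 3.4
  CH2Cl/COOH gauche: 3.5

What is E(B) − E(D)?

+1.4 kJ/mol

B (staggered): Et(120°)/OH(180°) gauche 2.8; CH2Cl(240°)/OH(180°) gauche 3.4; CH2Cl(240°)/COOH(300°) gauche 3.5 → 9.7 kJ/mol.
D (staggered): Et(120°)/COOH(60°) gauche 4.9; CH2Cl(240°)/OH(300°) gauche 3.4 → 8.3 kJ/mol.
E(B) − E(D) = 9.7 − 8.3 = +1.4 kJ/mol.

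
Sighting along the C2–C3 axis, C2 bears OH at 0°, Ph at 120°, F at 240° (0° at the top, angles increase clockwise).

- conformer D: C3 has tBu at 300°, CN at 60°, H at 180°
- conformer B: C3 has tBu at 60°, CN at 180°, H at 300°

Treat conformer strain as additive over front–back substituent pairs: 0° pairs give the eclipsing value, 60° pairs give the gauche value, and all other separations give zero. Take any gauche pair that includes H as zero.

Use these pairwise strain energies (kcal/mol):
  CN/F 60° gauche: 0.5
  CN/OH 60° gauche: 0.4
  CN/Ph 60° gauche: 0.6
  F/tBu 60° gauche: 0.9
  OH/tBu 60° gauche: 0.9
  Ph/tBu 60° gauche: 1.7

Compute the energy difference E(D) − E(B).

-0.9 kcal/mol

D (staggered): OH(0°)/tBu(300°) gauche 0.9; OH(0°)/CN(60°) gauche 0.4; Ph(120°)/CN(60°) gauche 0.6; F(240°)/tBu(300°) gauche 0.9 → 2.8 kcal/mol.
B (staggered): OH(0°)/tBu(60°) gauche 0.9; Ph(120°)/tBu(60°) gauche 1.7; Ph(120°)/CN(180°) gauche 0.6; F(240°)/CN(180°) gauche 0.5 → 3.7 kcal/mol.
E(D) − E(B) = 2.8 − 3.7 = -0.9 kcal/mol.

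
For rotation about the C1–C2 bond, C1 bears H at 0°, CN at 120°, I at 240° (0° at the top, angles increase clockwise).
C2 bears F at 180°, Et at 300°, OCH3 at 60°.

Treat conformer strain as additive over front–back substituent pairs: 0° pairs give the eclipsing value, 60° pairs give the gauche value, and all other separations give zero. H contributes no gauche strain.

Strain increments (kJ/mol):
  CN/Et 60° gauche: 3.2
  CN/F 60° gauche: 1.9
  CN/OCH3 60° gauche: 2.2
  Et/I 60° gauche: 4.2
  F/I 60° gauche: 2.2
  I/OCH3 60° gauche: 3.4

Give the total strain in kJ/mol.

This conformer (staggered): CN(120°)/F(180°) gauche 1.9; CN(120°)/OCH3(60°) gauche 2.2; I(240°)/F(180°) gauche 2.2; I(240°)/Et(300°) gauche 4.2 → 10.5 kJ/mol.

10.5 kJ/mol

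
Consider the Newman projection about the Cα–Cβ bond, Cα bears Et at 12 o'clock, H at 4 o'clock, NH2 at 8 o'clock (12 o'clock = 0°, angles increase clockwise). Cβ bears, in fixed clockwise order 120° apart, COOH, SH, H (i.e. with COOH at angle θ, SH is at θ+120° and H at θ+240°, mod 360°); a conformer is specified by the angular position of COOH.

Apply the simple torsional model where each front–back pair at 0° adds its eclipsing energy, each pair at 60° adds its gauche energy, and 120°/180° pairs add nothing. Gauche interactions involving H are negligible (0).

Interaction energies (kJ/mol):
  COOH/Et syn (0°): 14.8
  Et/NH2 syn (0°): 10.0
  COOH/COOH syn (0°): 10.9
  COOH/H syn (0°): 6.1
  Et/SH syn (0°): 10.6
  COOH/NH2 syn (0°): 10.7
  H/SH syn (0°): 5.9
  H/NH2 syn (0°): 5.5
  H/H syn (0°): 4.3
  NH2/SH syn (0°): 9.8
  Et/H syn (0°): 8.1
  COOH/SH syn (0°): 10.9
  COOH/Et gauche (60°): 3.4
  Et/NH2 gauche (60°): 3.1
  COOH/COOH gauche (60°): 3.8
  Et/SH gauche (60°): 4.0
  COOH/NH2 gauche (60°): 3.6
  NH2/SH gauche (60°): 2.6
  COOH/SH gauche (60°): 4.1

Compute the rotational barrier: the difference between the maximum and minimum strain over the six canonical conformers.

20.2 kJ/mol

COOH at 0° (eclipsed): Et(0°)/COOH(0°) eclipsed 14.8; H(120°)/SH(120°) eclipsed 5.9; NH2(240°)/H(240°) eclipsed 5.5 → 26.2 kJ/mol.
COOH at 60° (staggered): Et(0°)/COOH(60°) gauche 3.4; NH2(240°)/SH(180°) gauche 2.6 → 6.0 kJ/mol.
COOH at 120° (eclipsed): Et(0°)/H(0°) eclipsed 8.1; H(120°)/COOH(120°) eclipsed 6.1; NH2(240°)/SH(240°) eclipsed 9.8 → 24.0 kJ/mol.
COOH at 180° (staggered): Et(0°)/SH(300°) gauche 4.0; NH2(240°)/COOH(180°) gauche 3.6; NH2(240°)/SH(300°) gauche 2.6 → 10.2 kJ/mol.
COOH at 240° (eclipsed): Et(0°)/SH(0°) eclipsed 10.6; H(120°)/H(120°) eclipsed 4.3; NH2(240°)/COOH(240°) eclipsed 10.7 → 25.6 kJ/mol.
COOH at 300° (staggered): Et(0°)/COOH(300°) gauche 3.4; Et(0°)/SH(60°) gauche 4.0; NH2(240°)/COOH(300°) gauche 3.6 → 11.0 kJ/mol.
Max at 0° (26.2 kJ/mol), min at 60° (6.0 kJ/mol); barrier = 20.2 kJ/mol.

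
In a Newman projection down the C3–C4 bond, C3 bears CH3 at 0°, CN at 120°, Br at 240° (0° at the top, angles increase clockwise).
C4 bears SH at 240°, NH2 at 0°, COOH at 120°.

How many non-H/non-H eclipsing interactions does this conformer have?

3

Non-H eclipsing pairs: CH3(0°)/NH2(0°); CN(120°)/COOH(120°); Br(240°)/SH(240°) — 3 interactions.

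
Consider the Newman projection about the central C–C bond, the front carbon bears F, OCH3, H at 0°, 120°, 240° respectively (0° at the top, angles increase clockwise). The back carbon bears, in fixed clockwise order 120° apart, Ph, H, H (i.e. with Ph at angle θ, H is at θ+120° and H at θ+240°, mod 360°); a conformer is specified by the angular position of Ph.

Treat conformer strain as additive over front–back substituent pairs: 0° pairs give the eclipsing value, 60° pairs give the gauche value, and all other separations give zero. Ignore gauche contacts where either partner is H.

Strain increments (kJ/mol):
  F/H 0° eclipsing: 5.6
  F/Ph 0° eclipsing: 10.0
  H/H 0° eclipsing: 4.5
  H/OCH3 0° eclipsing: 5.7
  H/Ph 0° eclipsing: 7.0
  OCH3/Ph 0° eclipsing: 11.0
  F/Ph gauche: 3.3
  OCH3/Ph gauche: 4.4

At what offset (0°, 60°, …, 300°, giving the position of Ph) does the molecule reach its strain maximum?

120°

Ph at 0° (eclipsed): F–Ph eclipsed, OCH3–H eclipsed, H–H eclipsed; 10.0 + 5.7 + 4.5 = 20.2 kJ/mol.
Ph at 60° (staggered): F–Ph gauche, OCH3–Ph gauche; 3.3 + 4.4 = 7.7 kJ/mol.
Ph at 120° (eclipsed): F–H eclipsed, OCH3–Ph eclipsed, H–H eclipsed; 5.6 + 11.0 + 4.5 = 21.1 kJ/mol.
Ph at 180° (staggered): OCH3–Ph gauche; 4.4 = 4.4 kJ/mol.
Ph at 240° (eclipsed): F–H eclipsed, OCH3–H eclipsed, H–Ph eclipsed; 5.6 + 5.7 + 7.0 = 18.3 kJ/mol.
Ph at 300° (staggered): F–Ph gauche; 3.3 = 3.3 kJ/mol.
The maximum (21.1 kJ/mol) occurs with Ph at 120°.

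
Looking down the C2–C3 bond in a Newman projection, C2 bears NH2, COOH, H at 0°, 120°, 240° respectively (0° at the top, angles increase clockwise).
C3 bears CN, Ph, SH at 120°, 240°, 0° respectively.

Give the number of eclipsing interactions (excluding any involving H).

2

Non-H eclipsing pairs: NH2(0°)/SH(0°); COOH(120°)/CN(120°) — 2 interactions.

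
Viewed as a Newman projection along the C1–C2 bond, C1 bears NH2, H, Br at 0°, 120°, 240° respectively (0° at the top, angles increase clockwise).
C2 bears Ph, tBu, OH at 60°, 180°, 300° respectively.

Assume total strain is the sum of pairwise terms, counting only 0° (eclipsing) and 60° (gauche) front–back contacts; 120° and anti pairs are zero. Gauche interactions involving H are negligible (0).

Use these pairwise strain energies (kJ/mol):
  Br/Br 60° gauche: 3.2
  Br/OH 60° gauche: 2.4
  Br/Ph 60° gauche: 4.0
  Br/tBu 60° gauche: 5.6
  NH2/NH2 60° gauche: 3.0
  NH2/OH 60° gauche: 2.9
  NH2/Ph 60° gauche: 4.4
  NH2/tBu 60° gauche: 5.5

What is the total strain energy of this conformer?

This conformer (staggered): NH2–Ph gauche, NH2–OH gauche, Br–tBu gauche, Br–OH gauche; 4.4 + 2.9 + 5.6 + 2.4 = 15.3 kJ/mol.

15.3 kJ/mol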